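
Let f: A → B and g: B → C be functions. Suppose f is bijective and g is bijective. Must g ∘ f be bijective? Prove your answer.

bijective

Injectivity: if g(f(a)) = g(f(b)) then f(a) = f(b) (g injective) so a = b (f injective).
Surjectivity: for c ∈ C pick b with g(b) = c, then a with f(a) = b; then (g ∘ f)(a) = c.
Thus g ∘ f is bijective.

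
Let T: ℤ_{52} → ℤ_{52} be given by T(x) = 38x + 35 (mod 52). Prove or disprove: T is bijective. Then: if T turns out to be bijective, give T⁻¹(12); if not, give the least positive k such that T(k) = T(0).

We have gcd(38, 52) = 2 > 1. Taking s = 0 and t = 26: T(0) = 35 and T(26) = 38·26 + 35 = 1023 ≡ 35 (mod 52).
So T(0) = T(26) while 0 ≠ 26, so T is not injective, hence not bijective.
Since T is not bijective, we find the least positive k with T(k) = T(0): this means 38k ≡ 0 (mod 52), i.e. 52 ∣ 38k. Since gcd(38, 52) = 2, dividing through by 2 this holds exactly when 26 ∣ 19k, and as gcd(19, 26) = 1, exactly when 26 ∣ k.
The smallest positive such k is 26.

26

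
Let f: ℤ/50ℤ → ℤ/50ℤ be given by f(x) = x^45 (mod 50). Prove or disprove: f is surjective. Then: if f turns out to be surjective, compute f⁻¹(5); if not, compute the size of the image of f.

f(0) = 0^45 = 0.
f(10): Repeated squaring mod 50: 10^1 ≡ 10, 10^2 ≡ 10² = 100 ≡ 0, 10^4 ≡ 0² = 0, 10^8 ≡ 0² = 0, 10^16 ≡ 0² = 0, 10^32 ≡ 0² = 0. Since 45 = 32 + 8 + 4 + 1, 10^45 ≡ 0·0·0·10: 0·0 = 0, then 0·0 = 0, then 0·10 = 0. So 10^45 ≡ 0 (mod 50).
So f(0) = f(10) = 0 while 0 ≠ 10, thus f is not injective.
A non-injective map from the 50-element set ℤ/50ℤ to itself takes at most 49 distinct values, so it cannot be surjective. Hence f is not surjective.
Since f is not surjective, we determine |image(f)|. Computing x^45 mod 50 for each x (by repeated squaring, reducing mod 50 at every step), the values f(0), f(1), …, f(49) are: 0, 1, 32, 43, 24, 25, 26, 7, 18, 49, 0, 1, 32, 43, 24, 25, 26, 7, 18, 49, 0, 1, 32, 43, 24, 25, 26, 7, 18, 49, 0, 1, 32, 43, 24, 25, 26, 7, 18, 49, 0, 1, 32, 43, 24, 25, 26, 7, 18, 49.
The distinct values are {0, 1, 7, 18, 24, 25, 26, 32, 43, 49}; there are 10 of them.

10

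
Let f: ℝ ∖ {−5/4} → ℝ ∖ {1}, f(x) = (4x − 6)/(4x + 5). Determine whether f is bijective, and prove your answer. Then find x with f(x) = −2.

-1/3

Suppose f(u) = f(v). Cross-multiplying: (4u − 6)(4v + 5) = (4v − 6)(4u + 5).
Expanding both sides and cancelling the symmetric terms leaves 44·(u − v) = 0. Since 44 ≠ 0, u = v. So f is injective.
For any y ≠ 1, solving y(4x + 5) = 4x − 6 for x gives a well-defined x ≠ −5/4. So f is surjective.
Therefore f is bijective.
Solving f(x) = −2: cross-multiplying gives 4x − 6 = −2(4x + 5), which rearranges to 12x = −4, so x = −1/3.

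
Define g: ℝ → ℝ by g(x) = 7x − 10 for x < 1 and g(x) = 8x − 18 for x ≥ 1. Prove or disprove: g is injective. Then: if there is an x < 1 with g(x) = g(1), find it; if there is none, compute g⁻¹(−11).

0

Both pieces are strictly increasing (slopes 7 and 8), so each is injective on its own interval.
The left piece maps (−∞, 1) onto (−∞, −3); the right piece maps [1, ∞) onto [−10, ∞).
These images overlap. In particular g(1) = −10 (right piece), and solving 7x − 10 = −10 on the left piece gives x = 0 < 1.
So g(0) = g(1) with 0 ≠ 1, and g is not injective. This x = 0 is the requested value below 1.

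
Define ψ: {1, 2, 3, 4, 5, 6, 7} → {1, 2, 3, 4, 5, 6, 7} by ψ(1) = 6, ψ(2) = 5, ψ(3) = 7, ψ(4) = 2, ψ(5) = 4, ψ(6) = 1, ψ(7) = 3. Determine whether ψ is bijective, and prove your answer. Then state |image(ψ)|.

7

The values 6, 5, 7, 2, 4, 1, 3 are a permutation of {1, 2, 3, 4, 5, 6, 7}: each element appears exactly once.
So ψ is injective and surjective, hence bijective.
The image of ψ is {1, 2, 3, 4, 5, 6, 7}, which has 7 elements.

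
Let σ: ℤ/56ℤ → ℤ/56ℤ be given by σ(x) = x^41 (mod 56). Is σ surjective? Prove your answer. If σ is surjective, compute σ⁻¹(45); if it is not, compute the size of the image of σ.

35

σ(0) = 0^41 = 0.
σ(14): Repeated squaring mod 56: 14^1 ≡ 14, 14^2 ≡ 14² = 196 ≡ 28, 14^4 ≡ 28² = 784 ≡ 0, 14^8 ≡ 0² = 0, 14^16 ≡ 0² = 0, 14^32 ≡ 0² = 0. Since 41 = 32 + 8 + 1, 14^41 ≡ 0·0·14: 0·0 = 0, then 0·14 = 0. So 14^41 ≡ 0 (mod 56).
So σ(0) = σ(14) = 0 while 0 ≠ 14, thus σ is not injective.
A non-injective map from the 56-element set ℤ/56ℤ to itself takes at most 55 distinct values, so it cannot be surjective. So σ is not surjective.
Since σ is not surjective, we determine |image(σ)|. Computing x^41 mod 56 for each x (by repeated squaring, reducing mod 56 at every step), the values σ(0), σ(1), …, σ(55) are: 0, 1, 32, 19, 16, 45, 48, 7, 8, 25, 40, 51, 24, 13, 0, 15, 32, 33, 16, 3, 48, 21, 8, 39, 40, 9, 24, 27, 0, 29, 32, 47, 16, 17, 48, 35, 8, 53, 40, 23, 24, 41, 0, 43, 32, 5, 16, 31, 48, 49, 8, 11, 40, 37, 24, 55.
The distinct values are {0, 1, 3, 5, 7, 8, 9, 11, 13, 15, 16, 17, 19, 21, 23, 24, 25, 27, 29, 31, 32, 33, 35, 37, 39, 40, 41, 43, 45, 47, 48, 49, 51, 53, 55}; there are 35 of them.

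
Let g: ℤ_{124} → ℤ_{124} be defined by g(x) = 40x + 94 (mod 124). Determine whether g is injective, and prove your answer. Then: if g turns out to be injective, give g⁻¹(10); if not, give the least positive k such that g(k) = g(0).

31

We have gcd(40, 124) = 4 > 1. Taking s = 0 and t = 31: g(0) = 94 and g(31) = 40·31 + 94 = 1334 ≡ 94 (mod 124).
So g(0) = g(31) while 0 ≠ 31, therefore g is not injective.
Since g is not injective, we find the least positive k with g(k) = g(0): this means 40k ≡ 0 (mod 124), i.e. 124 ∣ 40k. Since gcd(40, 124) = 4, dividing through by 4 this holds exactly when 31 ∣ 10k, and as gcd(10, 31) = 1, exactly when 31 ∣ k.
The smallest positive such k is 31.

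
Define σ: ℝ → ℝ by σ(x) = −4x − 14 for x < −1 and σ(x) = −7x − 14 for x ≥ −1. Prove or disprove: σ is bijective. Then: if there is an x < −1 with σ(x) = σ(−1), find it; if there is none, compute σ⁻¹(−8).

-7/4

Both pieces are strictly decreasing (slopes −4 and −7), so each is injective on its own interval.
The left piece maps (−∞, −1) onto (−10, ∞); the right piece maps [−1, ∞) onto (−∞, −7].
These images overlap. In particular σ(−1) = −7 (right piece), and solving −4x − 14 = −7 on the left piece gives x = −7/4 < −1.
So σ(−7/4) = σ(−1) with −7/4 ≠ −1, and σ is not injective, hence not bijective. This x = −7/4 is the requested value below −1.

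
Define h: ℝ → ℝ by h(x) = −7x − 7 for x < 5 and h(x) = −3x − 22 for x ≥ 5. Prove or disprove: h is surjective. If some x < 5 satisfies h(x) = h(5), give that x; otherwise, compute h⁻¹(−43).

Both pieces are strictly decreasing (slopes −7 and −3), so each is injective on its own interval.
The left piece maps (−∞, 5) onto (−42, ∞); the right piece maps [5, ∞) onto (−∞, −37].
The union (−42, ∞) ∪ (−∞, −37] covers ℝ, so h is surjective.
For the follow-up: the images overlap, so an x < 5 with h(x) = h(5) exists. h(5) = −37; solving −7x − 7 = −37 for x < 5 gives x = (−37 + 7)/(−7) = 30/7.

30/7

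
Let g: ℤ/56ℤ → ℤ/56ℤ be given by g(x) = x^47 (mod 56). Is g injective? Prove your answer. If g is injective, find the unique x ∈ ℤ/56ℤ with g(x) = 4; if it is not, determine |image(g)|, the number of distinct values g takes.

g(0) = 0^47 = 0.
g(14): Repeated squaring mod 56: 14^1 ≡ 14, 14^2 ≡ 14² = 196 ≡ 28, 14^4 ≡ 28² = 784 ≡ 0, 14^8 ≡ 0² = 0, 14^16 ≡ 0² = 0, 14^32 ≡ 0² = 0. Since 47 = 32 + 8 + 4 + 2 + 1, 14^47 ≡ 0·0·0·28·14: 0·0 = 0, then 0·0 = 0, then 0·28 = 0, then 0·14 = 0. So 14^47 ≡ 0 (mod 56).
So g(0) = g(14) = 0 while 0 ≠ 14, so g is not injective.
Since g is not injective, we determine |image(g)|. Computing x^47 mod 56 for each x (by repeated squaring, reducing mod 56 at every step), the values g(0), g(1), …, g(55) are: 0, 1, 32, 19, 16, 45, 48, 7, 8, 25, 40, 51, 24, 13, 0, 15, 32, 33, 16, 3, 48, 21, 8, 39, 40, 9, 24, 27, 0, 29, 32, 47, 16, 17, 48, 35, 8, 53, 40, 23, 24, 41, 0, 43, 32, 5, 16, 31, 48, 49, 8, 11, 40, 37, 24, 55.
The distinct values are {0, 1, 3, 5, 7, 8, 9, 11, 13, 15, 16, 17, 19, 21, 23, 24, 25, 27, 29, 31, 32, 33, 35, 37, 39, 40, 41, 43, 45, 47, 48, 49, 51, 53, 55}; there are 35 of them.

35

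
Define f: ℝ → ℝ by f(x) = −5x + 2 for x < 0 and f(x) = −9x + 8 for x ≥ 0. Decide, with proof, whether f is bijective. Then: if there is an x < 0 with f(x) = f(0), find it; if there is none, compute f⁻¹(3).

Both pieces are strictly decreasing (slopes −5 and −9), so each is injective on its own interval.
The left piece maps (−∞, 0) onto (2, ∞); the right piece maps [0, ∞) onto (−∞, 8].
These images overlap. In particular f(0) = 8 (right piece), and solving −5x + 2 = 8 on the left piece gives x = −6/5 < 0.
So f(−6/5) = f(0) with −6/5 ≠ 0, and f is not injective, hence not bijective. This x = −6/5 is the requested value below 0.

-6/5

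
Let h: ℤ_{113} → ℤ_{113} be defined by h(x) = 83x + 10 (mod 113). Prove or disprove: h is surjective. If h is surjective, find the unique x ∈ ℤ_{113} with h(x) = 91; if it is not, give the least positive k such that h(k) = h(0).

99

Recall: h is surjective if every y in the codomain equals h(x) for some x in the domain.
Since gcd(83, 113) = 1, 83 is invertible modulo 113. Euclid's algorithm: 113 = 1·83 + 30, 83 = 2·30 + 23, 30 = 1·23 + 7, 23 = 3·7 + 2, 7 = 3·2 + 1; back-substituting gives 1 = 64·83 − 47·113, so 83⁻¹ ≡ 64 (mod 113).
Then y ↦ 64(y − 10) is a two-sided inverse to h, so every y ∈ ℤ_{113} has a preimage.
Therefore h is surjective.
Since h is surjective, we compute h⁻¹(91): solve 83x + 10 ≡ 91 (mod 113), i.e. 83x ≡ 81 (mod 113).
Multiplying by 83⁻¹ = 64 gives x ≡ 64·81 = 5184 = 45·113 + 99 ≡ 99 (mod 113).
Check: h(99) = 83·99 + 10 = 8227 = 72·113 + 91 ≡ 91 (mod 113).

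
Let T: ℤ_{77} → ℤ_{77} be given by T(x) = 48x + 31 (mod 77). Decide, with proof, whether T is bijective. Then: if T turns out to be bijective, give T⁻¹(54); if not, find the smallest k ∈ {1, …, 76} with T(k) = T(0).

47

If T(u) = T(v), then 48u ≡ 48v (mod 77). Because gcd(48, 77) = 1, we may cancel 48 to get u ≡ v (mod 77).
We now compute 48⁻¹ mod 77 explicitly. Euclid's algorithm: 77 = 1·48 + 29, 48 = 1·29 + 19, 29 = 1·19 + 10, 19 = 1·10 + 9, 10 = 1·9 + 1; back-substituting gives 1 = 69·48 − 43·77, so 48⁻¹ ≡ 69 (mod 77).
Then y ↦ 69(y − 31) is a two-sided inverse to T, so every y ∈ ℤ_{77} has a preimage.
Therefore T is bijective.
Since T is bijective, we find T⁻¹(54): we need 48x ≡ 54 − 31 ≡ 23 (mod 77). Using 48⁻¹ = 69: x ≡ 69·23 = 1587 = 20·77 + 47, so x = 47.
Check: T(47) = 48·47 + 31 = 2287 = 29·77 + 54 ≡ 54 (mod 77).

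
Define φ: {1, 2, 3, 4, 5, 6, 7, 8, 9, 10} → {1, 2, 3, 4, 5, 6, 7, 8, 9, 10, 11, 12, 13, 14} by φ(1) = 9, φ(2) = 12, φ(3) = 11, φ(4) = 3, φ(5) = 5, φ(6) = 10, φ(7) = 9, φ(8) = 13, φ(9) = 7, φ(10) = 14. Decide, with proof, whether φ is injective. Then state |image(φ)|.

9

φ(1) = 9 = φ(7) with 1 ≠ 7, so φ is not injective.
The image of φ is {3, 5, 7, 9, 10, 11, 12, 13, 14}, which has 9 elements.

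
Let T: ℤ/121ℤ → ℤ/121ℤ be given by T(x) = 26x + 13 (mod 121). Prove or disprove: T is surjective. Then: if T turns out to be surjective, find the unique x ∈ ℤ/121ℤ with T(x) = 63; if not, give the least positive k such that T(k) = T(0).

95

Since gcd(26, 121) = 1, 26 is invertible modulo 121. Euclid's algorithm: 121 = 4·26 + 17, 26 = 1·17 + 9, 17 = 1·9 + 8, 9 = 1·8 + 1; back-substituting gives 1 = 14·26 − 3·121, so 26⁻¹ ≡ 14 (mod 121).
For any y ∈ ℤ/121ℤ, x = 14(y − 13) mod 121 satisfies T(x) = 26·14(y − 13) + 13 ≡ y (since 26·14 ≡ 1 mod 121). So every y has a preimage.
Thus T is surjective.
Since T is surjective, we compute T⁻¹(63): solve 26x + 13 ≡ 63 (mod 121), i.e. 26x ≡ 50 (mod 121).
Multiplying by 26⁻¹ = 14 gives x ≡ 14·50 = 700 = 5·121 + 95 ≡ 95 (mod 121).
Check: T(95) = 26·95 + 13 = 2483 = 20·121 + 63 ≡ 63 (mod 121).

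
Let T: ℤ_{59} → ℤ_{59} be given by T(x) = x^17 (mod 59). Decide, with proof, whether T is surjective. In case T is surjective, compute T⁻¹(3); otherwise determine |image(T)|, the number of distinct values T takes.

Since 59 is prime, the nonzero elements of ℤ_{59} form a cyclic group of order 58.
As gcd(17, 58) = 1, raising to the 17th power is a bijection on this group: if s^17 ≡ t^17 then (st^{−1})^17 = 1, and the only element of order dividing gcd(17, 58) = 1 is 1, so s = t.
With T(0) = 0 this makes T injective on all of ℤ_{59}, hence bijective (finite equal-size domain and codomain). In particular T is surjective.
Since T is surjective, we find the preimage of 3. The inverse of x ↦ x^17 on (ℤ_{59})^× is x ↦ x^41, because 17·41 = 697 = 12·58 + 1 ≡ 1 (mod 58) and x^{58} = 1 for x ≠ 0 (Fermat). So T⁻¹(3) = 3^41 mod 59.
Repeated squaring mod 59: 3^1 ≡ 3, 3^2 ≡ 3² = 9, 3^4 ≡ 9² = 81 ≡ 22, 3^8 ≡ 22² = 484 ≡ 12, 3^16 ≡ 12² = 144 ≡ 26, 3^32 ≡ 26² = 676 ≡ 27. Since 41 = 32 + 8 + 1, 3^41 ≡ 27·12·3: 27·12 = 324 ≡ 29, then 29·3 = 87 ≡ 28. So 3^41 ≡ 28 (mod 59).
Hence T⁻¹(3) = 28.

28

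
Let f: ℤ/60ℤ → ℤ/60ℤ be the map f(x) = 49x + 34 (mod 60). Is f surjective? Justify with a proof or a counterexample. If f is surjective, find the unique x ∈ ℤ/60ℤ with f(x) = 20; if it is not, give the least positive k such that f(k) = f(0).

34

Since gcd(49, 60) = 1, 49 is invertible modulo 60. Euclid's algorithm: 60 = 1·49 + 11, 49 = 4·11 + 5, 11 = 2·5 + 1; back-substituting gives 1 = 49·49 − 40·60, so 49⁻¹ ≡ 49 (mod 60).
Then y ↦ 49(y − 34) is a two-sided inverse to f, so every y ∈ ℤ/60ℤ has a preimage.
So f is surjective.
Since f is surjective, we find f⁻¹(20): we need 49x ≡ 20 − 34 ≡ 46 (mod 60). Using 49⁻¹ = 49: x ≡ 49·46 = 2254 = 37·60 + 34, so x = 34.
Check: f(34) = 49·34 + 34 = 1700 = 28·60 + 20 ≡ 20 (mod 60).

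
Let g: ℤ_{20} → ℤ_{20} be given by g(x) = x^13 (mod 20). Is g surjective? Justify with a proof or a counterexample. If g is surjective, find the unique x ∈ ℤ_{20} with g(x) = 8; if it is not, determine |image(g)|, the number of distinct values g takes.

15

g(0) = 0^13 = 0.
g(10): Repeated squaring mod 20: 10^1 ≡ 10, 10^2 ≡ 10² = 100 ≡ 0, 10^4 ≡ 0² = 0, 10^8 ≡ 0² = 0. Since 13 = 8 + 4 + 1, 10^13 ≡ 0·0·10: 0·0 = 0, then 0·10 = 0. So 10^13 ≡ 0 (mod 20).
So g(0) = g(10) = 0 while 0 ≠ 10, hence g is not injective.
A non-injective map from the 20-element set ℤ_{20} to itself takes at most 19 distinct values, so it cannot be surjective. Therefore g is not surjective.
Since g is not surjective, we determine |image(g)|. Computing x^13 mod 20 for each x (by repeated squaring, reducing mod 20 at every step), the values g(0), g(1), …, g(19) are: 0, 1, 12, 3, 4, 5, 16, 7, 8, 9, 0, 11, 12, 13, 4, 15, 16, 17, 8, 19.
The distinct values are {0, 1, 3, 4, 5, 7, 8, 9, 11, 12, 13, 15, 16, 17, 19}; there are 15 of them.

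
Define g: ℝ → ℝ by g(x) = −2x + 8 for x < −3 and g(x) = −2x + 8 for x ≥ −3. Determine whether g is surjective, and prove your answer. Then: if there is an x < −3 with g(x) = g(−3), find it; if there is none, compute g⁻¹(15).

Both pieces are strictly decreasing (slopes −2 and −2), so each is injective on its own interval.
The left piece maps (−∞, −3) onto (14, ∞); the right piece maps [−3, ∞) onto (−∞, 14].
These images together cover ℝ, so g is surjective.
Because the two images are disjoint, no x < −3 has g(x) = g(−3), so we compute g⁻¹(15): 15 lies in (14, ∞), so solve −2x + 8 = 15: x = (15 − 8)/(−2) = −7/2.

-7/2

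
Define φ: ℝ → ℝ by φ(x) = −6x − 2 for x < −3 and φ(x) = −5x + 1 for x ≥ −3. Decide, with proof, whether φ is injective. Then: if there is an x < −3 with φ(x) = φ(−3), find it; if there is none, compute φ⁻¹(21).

-23/6

Both pieces are strictly decreasing (slopes −6 and −5), so each is injective on its own interval.
The left piece maps (−∞, −3) onto (16, ∞); the right piece maps [−3, ∞) onto (−∞, 16].
These images are disjoint, so no value is attained by both pieces. So φ is injective.
Because the two images are disjoint, no x < −3 has φ(x) = φ(−3), so we compute φ⁻¹(21): 21 lies in (16, ∞), so solve −6x − 2 = 21: x = (21 + 2)/(−6) = −23/6.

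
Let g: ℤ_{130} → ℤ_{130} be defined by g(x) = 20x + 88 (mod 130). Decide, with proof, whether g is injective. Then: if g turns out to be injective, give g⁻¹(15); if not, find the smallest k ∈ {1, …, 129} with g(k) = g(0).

We have gcd(20, 130) = 10 > 1. Taking s = 0 and t = 13: g(0) = 88 and g(13) = 20·13 + 88 = 348 ≡ 88 (mod 130).
So g(0) = g(13) while 0 ≠ 13, thus g is not injective.
Since g is not injective, we find the least positive k with g(k) = g(0): this means 20k ≡ 0 (mod 130), i.e. 130 ∣ 20k. Since gcd(20, 130) = 10, dividing through by 10 this holds exactly when 13 ∣ 2k, and as gcd(2, 13) = 1, exactly when 13 ∣ k.
The smallest positive such k is 13.

13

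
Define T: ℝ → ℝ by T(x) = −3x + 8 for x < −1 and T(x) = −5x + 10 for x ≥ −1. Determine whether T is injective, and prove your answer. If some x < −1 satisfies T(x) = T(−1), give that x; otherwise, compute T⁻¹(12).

-7/3

Both pieces are strictly decreasing (slopes −3 and −5), so each is injective on its own interval.
The left piece maps (−∞, −1) onto (11, ∞); the right piece maps [−1, ∞) onto (−∞, 15].
These images overlap. In particular T(−1) = 15 (right piece), and solving −3x + 8 = 15 on the left piece gives x = −7/3 < −1.
So T(−7/3) = T(−1) with −7/3 ≠ −1, and T is not injective. This x = −7/3 is the requested value below −1.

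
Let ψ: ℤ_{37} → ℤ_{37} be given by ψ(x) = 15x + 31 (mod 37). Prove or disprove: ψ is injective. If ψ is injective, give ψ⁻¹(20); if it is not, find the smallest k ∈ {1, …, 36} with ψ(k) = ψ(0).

19

Suppose ψ(x_1) = ψ(x_2) in ℤ_{37}. Then 15x_1 + 31 ≡ 15x_2 + 31 (mod 37), therefore 15(x_1 − x_2) ≡ 0 (mod 37).
Since gcd(15, 37) = 1, 15 is invertible modulo 37, so x_1 − x_2 ≡ 0 (mod 37), i.e. x_1 = x_2.
So ψ is injective.
We now compute 15⁻¹ mod 37 explicitly. Euclid's algorithm: 37 = 2·15 + 7, 15 = 2·7 + 1; back-substituting gives 1 = 5·15 − 2·37, so 15⁻¹ ≡ 5 (mod 37).
Since ψ is injective, we find ψ⁻¹(20): we need 15x ≡ 20 − 31 ≡ 26 (mod 37). Using 15⁻¹ = 5: x ≡ 5·26 = 130 = 3·37 + 19, so x = 19.
Check: ψ(19) = 15·19 + 31 = 316 = 8·37 + 20 ≡ 20 (mod 37).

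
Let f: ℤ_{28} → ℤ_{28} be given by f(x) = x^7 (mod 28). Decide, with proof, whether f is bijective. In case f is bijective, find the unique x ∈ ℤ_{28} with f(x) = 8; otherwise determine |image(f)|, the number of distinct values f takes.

21

f(0) = 0^7 = 0.
f(14): Repeated squaring mod 28: 14^1 ≡ 14, 14^2 ≡ 14² = 196 ≡ 0, 14^4 ≡ 0² = 0. Since 7 = 4 + 2 + 1, 14^7 ≡ 0·0·14: 0·0 = 0, then 0·14 = 0. So 14^7 ≡ 0 (mod 28).
So f(0) = f(14) = 0 while 0 ≠ 14, so f is not injective, hence not bijective.
Since f is not bijective, we determine |image(f)|. Computing x^7 mod 28 for each x (by repeated squaring, reducing mod 28 at every step), the values f(0), f(1), …, f(27) are: 0, 1, 16, 3, 4, 5, 20, 7, 8, 9, 24, 11, 12, 13, 0, 15, 16, 17, 4, 19, 20, 21, 8, 23, 24, 25, 12, 27.
The distinct values are {0, 1, 3, 4, 5, 7, 8, 9, 11, 12, 13, 15, 16, 17, 19, 20, 21, 23, 24, 25, 27}; there are 21 of them.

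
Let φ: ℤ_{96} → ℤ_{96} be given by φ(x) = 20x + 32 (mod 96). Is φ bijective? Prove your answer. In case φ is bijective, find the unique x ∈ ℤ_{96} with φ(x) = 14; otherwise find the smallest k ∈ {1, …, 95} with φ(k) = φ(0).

We have gcd(20, 96) = 4 > 1. Taking x_1 = 0 and x_2 = 24: φ(0) = 32 and φ(24) = 20·24 + 32 = 512 ≡ 32 (mod 96).
So φ(0) = φ(24) while 0 ≠ 24, so φ is not injective, hence not bijective.
Since φ is not bijective, we find the least positive k with φ(k) = φ(0): this means 20k ≡ 0 (mod 96), i.e. 96 ∣ 20k. Since gcd(20, 96) = 4, dividing through by 4 this holds exactly when 24 ∣ 5k, and as gcd(5, 24) = 1, exactly when 24 ∣ k.
The smallest positive such k is 24.

24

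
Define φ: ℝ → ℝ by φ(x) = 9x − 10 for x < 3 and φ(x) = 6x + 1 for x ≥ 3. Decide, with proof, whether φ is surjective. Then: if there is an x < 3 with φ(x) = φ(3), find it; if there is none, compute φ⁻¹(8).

2

Both pieces are strictly increasing (slopes 9 and 6), so each is injective on its own interval.
The left piece maps (−∞, 3) onto (−∞, 17); the right piece maps [3, ∞) onto [19, ∞).
The union (−∞, 17) ∪ [19, ∞) omits the interval between 17 and 19; in particular 17 has no preimage. So φ is not surjective.
Because the two images are disjoint, no x < 3 has φ(x) = φ(3), so we compute φ⁻¹(8): 8 lies in (−∞, 17), so solve 9x − 10 = 8: x = (8 + 10)/9 = 2.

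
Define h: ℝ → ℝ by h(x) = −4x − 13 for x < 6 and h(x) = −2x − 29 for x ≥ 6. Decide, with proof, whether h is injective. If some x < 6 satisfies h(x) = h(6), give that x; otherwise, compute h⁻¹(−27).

Both pieces are strictly decreasing (slopes −4 and −2), so each is injective on its own interval.
The left piece maps (−∞, 6) onto (−37, ∞); the right piece maps [6, ∞) onto (−∞, −41].
These images are disjoint, so no value is attained by both pieces. Thus h is injective.
Because the two images are disjoint, no x < 6 has h(x) = h(6), so we compute h⁻¹(−27): −27 lies in (−37, ∞), so solve −4x − 13 = −27: x = (−27 + 13)/(−4) = 7/2.

7/2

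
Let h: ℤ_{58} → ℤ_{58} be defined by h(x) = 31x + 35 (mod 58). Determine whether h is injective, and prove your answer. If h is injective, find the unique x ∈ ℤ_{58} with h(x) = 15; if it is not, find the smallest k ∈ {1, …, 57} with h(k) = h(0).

If h(x_1) = h(x_2), then 31x_1 ≡ 31x_2 (mod 58). Because gcd(31, 58) = 1, we may cancel 31 to get x_1 ≡ x_2 (mod 58).
Therefore h is injective.
We now compute 31⁻¹ mod 58 explicitly. Euclid's algorithm: 58 = 1·31 + 27, 31 = 1·27 + 4, 27 = 6·4 + 3, 4 = 1·3 + 1; back-substituting gives 1 = 15·31 − 8·58, so 31⁻¹ ≡ 15 (mod 58).
Since h is injective, we compute h⁻¹(15): solve 31x + 35 ≡ 15 (mod 58), i.e. 31x ≡ 38 (mod 58).
Multiplying by 31⁻¹ = 15 gives x ≡ 15·38 = 570 = 9·58 + 48 ≡ 48 (mod 58).
Check: h(48) = 31·48 + 35 = 1523 = 26·58 + 15 ≡ 15 (mod 58).

48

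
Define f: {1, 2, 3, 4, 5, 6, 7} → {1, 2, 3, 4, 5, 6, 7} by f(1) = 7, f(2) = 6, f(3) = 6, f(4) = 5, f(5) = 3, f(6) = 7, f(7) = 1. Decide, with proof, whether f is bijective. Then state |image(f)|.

f(2) = 6 = f(3) with 2 ≠ 3, so f is not injective, hence not bijective.
The image of f is {1, 3, 5, 6, 7}, which has 5 elements.

5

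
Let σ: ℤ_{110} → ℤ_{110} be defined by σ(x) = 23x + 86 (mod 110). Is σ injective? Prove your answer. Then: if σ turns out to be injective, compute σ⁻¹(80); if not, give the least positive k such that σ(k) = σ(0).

38

If σ(s) = σ(t), then 23s ≡ 23t (mod 110). Because gcd(23, 110) = 1, we may cancel 23 to get s ≡ t (mod 110).
Thus σ is injective.
We now compute 23⁻¹ mod 110 explicitly. Euclid's algorithm: 110 = 4·23 + 18, 23 = 1·18 + 5, 18 = 3·5 + 3, 5 = 1·3 + 2, 3 = 1·2 + 1; back-substituting gives 1 = 67·23 − 14·110, so 23⁻¹ ≡ 67 (mod 110).
Since σ is injective, we find σ⁻¹(80): we need 23x ≡ 80 − 86 ≡ 104 (mod 110). Using 23⁻¹ = 67: x ≡ 67·104 = 6968 = 63·110 + 38, so x = 38.
Check: σ(38) = 23·38 + 86 = 960 = 8·110 + 80 ≡ 80 (mod 110).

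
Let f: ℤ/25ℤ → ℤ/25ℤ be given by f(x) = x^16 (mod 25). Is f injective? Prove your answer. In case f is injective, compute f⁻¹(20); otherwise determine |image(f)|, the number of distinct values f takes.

6

f(3): Repeated squaring mod 25: 3^1 ≡ 3, 3^2 ≡ 3² = 9, 3^4 ≡ 9² = 81 ≡ 6, 3^8 ≡ 6² = 36 ≡ 11, 3^16 ≡ 11² = 121 ≡ 21. So 3^16 ≡ 21 (mod 25).
f(4): Repeated squaring mod 25: 4^1 ≡ 4, 4^2 ≡ 4² = 16, 4^4 ≡ 16² = 256 ≡ 6, 4^8 ≡ 6² = 36 ≡ 11, 4^16 ≡ 11² = 121 ≡ 21. So 4^16 ≡ 21 (mod 25).
So f(3) = f(4) = 21 while 3 ≠ 4, thus f is not injective.
Since f is not injective, we determine |image(f)|. Computing x^16 mod 25 for each x (by repeated squaring, reducing mod 25 at every step), the values f(0), f(1), …, f(24) are: 0, 1, 11, 21, 21, 0, 6, 1, 6, 16, 0, 11, 16, 16, 11, 0, 16, 6, 1, 6, 0, 21, 21, 11, 1.
The distinct values are {0, 1, 6, 11, 16, 21}; there are 6 of them.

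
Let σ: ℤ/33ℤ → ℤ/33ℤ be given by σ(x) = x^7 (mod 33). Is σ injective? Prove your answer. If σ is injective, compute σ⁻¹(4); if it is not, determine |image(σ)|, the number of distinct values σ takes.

Computing x^7 mod 33 for each x (by repeated squaring, reducing mod 33 at every step), the values σ(0), σ(1), …, σ(32) are: 0, 1, 29, 9, 16, 14, 30, 28, 2, 15, 10, 11, 12, 7, 20, 27, 25, 8, 6, 13, 26, 21, 22, 23, 18, 31, 5, 3, 19, 17, 24, 4, 32.
Every element of ℤ/33ℤ appears exactly once in this list, so σ is a bijection, and in particular injective.
Since σ is injective, we read off the preimage of 4 from the same table: σ(31) = 4, so σ⁻¹(4) = 31.

31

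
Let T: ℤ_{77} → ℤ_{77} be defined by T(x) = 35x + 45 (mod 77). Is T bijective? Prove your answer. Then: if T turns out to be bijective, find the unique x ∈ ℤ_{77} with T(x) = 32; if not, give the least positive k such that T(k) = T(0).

11

We have gcd(35, 77) = 7 > 1. Taking s = 0 and t = 11: T(0) = 45 and T(11) = 35·11 + 45 = 430 ≡ 45 (mod 77).
So T(0) = T(11) while 0 ≠ 11, so T is not injective, hence not bijective.
Since T is not bijective, we find the least positive k with T(k) = T(0): this means 35k ≡ 0 (mod 77), i.e. 77 ∣ 35k. Since gcd(35, 77) = 7, dividing through by 7 this holds exactly when 11 ∣ 5k, and as gcd(5, 11) = 1, exactly when 11 ∣ k.
The smallest positive such k is 11.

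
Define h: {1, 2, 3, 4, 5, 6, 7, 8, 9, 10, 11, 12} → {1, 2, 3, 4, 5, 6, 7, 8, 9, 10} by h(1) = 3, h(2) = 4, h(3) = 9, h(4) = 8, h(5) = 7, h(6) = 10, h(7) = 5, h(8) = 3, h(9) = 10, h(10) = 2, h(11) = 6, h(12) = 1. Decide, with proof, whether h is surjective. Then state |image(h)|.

10

Every element of the codomain has a preimage: 1 = h(12), 2 = h(10), 3 = h(1), 4 = h(2), 5 = h(7), 6 = h(11), 7 = h(5), 8 = h(4), 9 = h(3), 10 = h(6).
Hence h is surjective.
The image of h is {1, 2, 3, 4, 5, 6, 7, 8, 9, 10}, which has 10 elements.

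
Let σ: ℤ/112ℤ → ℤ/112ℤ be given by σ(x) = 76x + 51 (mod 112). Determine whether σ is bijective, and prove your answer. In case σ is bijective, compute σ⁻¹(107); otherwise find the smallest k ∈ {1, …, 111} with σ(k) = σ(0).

By definition, σ is injective when σ(u) = σ(v) forces u = v.
We have gcd(76, 112) = 4 > 1. Taking u = 0 and v = 28: σ(0) = 51 and σ(28) = 76·28 + 51 = 2179 ≡ 51 (mod 112).
So σ(0) = σ(28) while 0 ≠ 28, so σ is not injective, hence not bijective.
Since σ is not bijective, we find the least positive k with σ(k) = σ(0): this means 76k ≡ 0 (mod 112), i.e. 112 ∣ 76k. Since gcd(76, 112) = 4, dividing through by 4 this holds exactly when 28 ∣ 19k, and as gcd(19, 28) = 1, exactly when 28 ∣ k.
The smallest positive such k is 28.

28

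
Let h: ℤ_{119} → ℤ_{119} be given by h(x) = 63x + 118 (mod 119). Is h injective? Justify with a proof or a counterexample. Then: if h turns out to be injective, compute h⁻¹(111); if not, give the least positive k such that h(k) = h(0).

By definition, h is injective if h(a) = h(b) implies a = b.
We have gcd(63, 119) = 7 > 1. Taking a = 0 and b = 17: h(0) = 118 and h(17) = 63·17 + 118 = 1189 ≡ 118 (mod 119).
So h(0) = h(17) while 0 ≠ 17, thus h is not injective.
Since h is not injective, we find the least positive k with h(k) = h(0): this means 63k ≡ 0 (mod 119), i.e. 119 ∣ 63k. Since gcd(63, 119) = 7, dividing through by 7 this holds exactly when 17 ∣ 9k, and as gcd(9, 17) = 1, exactly when 17 ∣ k.
The smallest positive such k is 17.

17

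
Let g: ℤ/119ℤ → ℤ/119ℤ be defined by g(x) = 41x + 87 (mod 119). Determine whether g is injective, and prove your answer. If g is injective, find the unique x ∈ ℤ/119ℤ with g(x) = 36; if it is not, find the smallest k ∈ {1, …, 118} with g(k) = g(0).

51

If g(u) = g(v), then 41u ≡ 41v (mod 119). Because gcd(41, 119) = 1, we may cancel 41 to get u ≡ v (mod 119).
Therefore g is injective.
We now compute 41⁻¹ mod 119 explicitly. Euclid's algorithm: 119 = 2·41 + 37, 41 = 1·37 + 4, 37 = 9·4 + 1; back-substituting gives 1 = 90·41 − 31·119, so 41⁻¹ ≡ 90 (mod 119).
Since g is injective, we compute g⁻¹(36): solve 41x + 87 ≡ 36 (mod 119), i.e. 41x ≡ 68 (mod 119).
Multiplying by 41⁻¹ = 90 gives x ≡ 90·68 = 6120 = 51·119 + 51 ≡ 51 (mod 119).
Check: g(51) = 41·51 + 87 = 2178 = 18·119 + 36 ≡ 36 (mod 119).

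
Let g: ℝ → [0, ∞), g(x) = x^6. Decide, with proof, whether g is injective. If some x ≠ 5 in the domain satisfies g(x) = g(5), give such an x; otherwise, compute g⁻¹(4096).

-5

g(5) = 15625 = (−5)^6 = g(−5) (since 6 is even), with 5 ≠ −5. So g is not injective.
For the follow-up, such an x exists: taking x = −5 ∈ ℝ gives g(−5) = 15625 = g(5) with −5 ≠ 5.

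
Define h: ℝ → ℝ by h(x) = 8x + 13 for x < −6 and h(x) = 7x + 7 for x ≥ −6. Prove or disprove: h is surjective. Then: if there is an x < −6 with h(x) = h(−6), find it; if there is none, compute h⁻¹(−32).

-39/7

Both pieces are strictly increasing (slopes 8 and 7), so each is injective on its own interval.
The left piece maps (−∞, −6) onto (−∞, −35); the right piece maps [−6, ∞) onto [−35, ∞).
These images together cover ℝ, so h is surjective.
Because the two images are disjoint, no x < −6 has h(x) = h(−6), so we compute h⁻¹(−32): −32 lies in [−35, ∞), so solve 7x + 7 = −32: x = (−32 − 7)/7 = −39/7.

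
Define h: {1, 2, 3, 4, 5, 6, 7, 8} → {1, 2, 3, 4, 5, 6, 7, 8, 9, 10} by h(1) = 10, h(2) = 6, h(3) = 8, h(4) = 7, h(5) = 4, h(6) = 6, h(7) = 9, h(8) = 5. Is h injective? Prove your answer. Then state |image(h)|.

7

h(2) = 6 = h(6) with 2 ≠ 6, so h is not injective.
The image of h is {4, 5, 6, 7, 8, 9, 10}, which has 7 elements.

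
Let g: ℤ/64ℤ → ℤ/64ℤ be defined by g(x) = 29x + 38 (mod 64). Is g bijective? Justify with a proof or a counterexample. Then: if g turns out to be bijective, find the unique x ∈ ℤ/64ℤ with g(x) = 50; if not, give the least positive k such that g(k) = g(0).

60

By definition, g is injective if g(x_1) = g(x_2) implies x_1 = x_2.
If g(x_1) = g(x_2), then 29x_1 ≡ 29x_2 (mod 64). Because gcd(29, 64) = 1, we may cancel 29 to get x_1 ≡ x_2 (mod 64).
We now compute 29⁻¹ mod 64 explicitly. Euclid's algorithm: 64 = 2·29 + 6, 29 = 4·6 + 5, 6 = 1·5 + 1; back-substituting gives 1 = 53·29 − 24·64, so 29⁻¹ ≡ 53 (mod 64).
Then y ↦ 53(y − 38) is a two-sided inverse to g, so every y ∈ ℤ/64ℤ has a preimage.
Thus g is bijective.
Since g is bijective, we find g⁻¹(50): we need 29x ≡ 50 − 38 ≡ 12 (mod 64). Using 29⁻¹ = 53: x ≡ 53·12 = 636 = 9·64 + 60, so x = 60.
Check: g(60) = 29·60 + 38 = 1778 = 27·64 + 50 ≡ 50 (mod 64).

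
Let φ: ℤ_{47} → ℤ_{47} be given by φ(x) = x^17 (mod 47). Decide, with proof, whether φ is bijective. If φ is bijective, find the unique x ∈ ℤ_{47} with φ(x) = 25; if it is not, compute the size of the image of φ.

Since 47 is prime, the nonzero elements of ℤ_{47} form a cyclic group of order 46.
As gcd(17, 46) = 1, raising to the 17th power is a bijection on this group: if a^17 ≡ b^17 then (ab^{−1})^17 = 1, and the only element of order dividing gcd(17, 46) = 1 is 1, so a = b.
With φ(0) = 0 this makes φ injective on all of ℤ_{47}, hence bijective (finite equal-size domain and codomain). In particular φ is bijective.
Since φ is bijective, we find the preimage of 25. The inverse of x ↦ x^17 on (ℤ_{47})^× is x ↦ x^19, because 17·19 = 323 = 7·46 + 1 ≡ 1 (mod 46) and x^{46} = 1 for x ≠ 0 (Fermat). So φ⁻¹(25) = 25^19 mod 47.
Repeated squaring mod 47: 25^1 ≡ 25, 25^2 ≡ 25² = 625 ≡ 14, 25^4 ≡ 14² = 196 ≡ 8, 25^8 ≡ 8² = 64 ≡ 17, 25^16 ≡ 17² = 289 ≡ 7. Since 19 = 16 + 2 + 1, 25^19 ≡ 7·14·25: 7·14 = 98 ≡ 4, then 4·25 = 100 ≡ 6. So 25^19 ≡ 6 (mod 47).
Hence φ⁻¹(25) = 6.

6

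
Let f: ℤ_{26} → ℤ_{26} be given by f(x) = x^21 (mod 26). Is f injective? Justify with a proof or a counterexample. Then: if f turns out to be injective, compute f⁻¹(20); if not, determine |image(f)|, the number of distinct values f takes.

f(1) = 1^21 = 1.
f(3): Repeated squaring mod 26: 3^1 ≡ 3, 3^2 ≡ 3² = 9, 3^4 ≡ 9² = 81 ≡ 3, 3^8 ≡ 3² = 9, 3^16 ≡ 9² = 81 ≡ 3. Since 21 = 16 + 4 + 1, 3^21 ≡ 3·3·3: 3·3 = 9, then 9·3 = 27 ≡ 1. So 3^21 ≡ 1 (mod 26).
So f(1) = f(3) = 1 while 1 ≠ 3, hence f is not injective.
Since f is not injective, we determine |image(f)|. Computing x^21 mod 26 for each x (by repeated squaring, reducing mod 26 at every step), the values f(0), f(1), …, f(25) are: 0, 1, 18, 1, 12, 5, 18, 21, 8, 1, 12, 21, 12, 13, 14, 5, 14, 25, 18, 5, 8, 21, 14, 25, 8, 25.
The distinct values are {0, 1, 5, 8, 12, 13, 14, 18, 21, 25}; there are 10 of them.

10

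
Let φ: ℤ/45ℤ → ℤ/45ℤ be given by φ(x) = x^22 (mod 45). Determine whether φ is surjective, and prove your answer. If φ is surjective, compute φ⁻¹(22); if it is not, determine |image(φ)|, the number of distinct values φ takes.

12

φ(2): Repeated squaring mod 45: 2^1 ≡ 2, 2^2 ≡ 2² = 4, 2^4 ≡ 4² = 16, 2^8 ≡ 16² = 256 ≡ 31, 2^16 ≡ 31² = 961 ≡ 16. Since 22 = 16 + 4 + 2, 2^22 ≡ 16·16·4: 16·16 = 256 ≡ 31, then 31·4 = 124 ≡ 34. So 2^22 ≡ 34 (mod 45).
φ(7): Repeated squaring mod 45: 7^1 ≡ 7, 7^2 ≡ 7² = 49 ≡ 4, 7^4 ≡ 4² = 16, 7^8 ≡ 16² = 256 ≡ 31, 7^16 ≡ 31² = 961 ≡ 16. Since 22 = 16 + 4 + 2, 7^22 ≡ 16·16·4: 16·16 = 256 ≡ 31, then 31·4 = 124 ≡ 34. So 7^22 ≡ 34 (mod 45).
So φ(2) = φ(7) = 34 while 2 ≠ 7, thus φ is not injective.
A non-injective map from the 45-element set ℤ/45ℤ to itself takes at most 44 distinct values, so it cannot be surjective. So φ is not surjective.
Since φ is not surjective, we determine |image(φ)|. Computing x^22 mod 45 for each x (by repeated squaring, reducing mod 45 at every step), the values φ(0), φ(1), …, φ(44) are: 0, 1, 34, 9, 31, 40, 36, 34, 19, 36, 10, 16, 9, 4, 31, 0, 16, 19, 9, 1, 25, 36, 4, 4, 36, 25, 1, 9, 19, 16, 0, 31, 4, 9, 16, 10, 36, 19, 34, 36, 40, 31, 9, 34, 1.
The distinct values are {0, 1, 4, 9, 10, 16, 19, 25, 31, 34, 36, 40}; there are 12 of them.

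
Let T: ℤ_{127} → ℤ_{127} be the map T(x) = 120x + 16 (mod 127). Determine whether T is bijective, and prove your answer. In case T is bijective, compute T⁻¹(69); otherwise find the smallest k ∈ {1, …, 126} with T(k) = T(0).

Suppose T(x_1) = T(x_2) in ℤ_{127}. Then 120x_1 + 16 ≡ 120x_2 + 16 (mod 127), hence 120(x_1 − x_2) ≡ 0 (mod 127).
Since gcd(120, 127) = 1, 120 is invertible modulo 127, therefore x_1 − x_2 ≡ 0 (mod 127), i.e. x_1 = x_2.
We now compute 120⁻¹ mod 127 explicitly. Euclid's algorithm: 127 = 1·120 + 7, 120 = 17·7 + 1; back-substituting gives 1 = 18·120 − 17·127, so 120⁻¹ ≡ 18 (mod 127).
For any y ∈ ℤ_{127}, x = 18(y − 16) mod 127 satisfies T(x) = 120·18(y − 16) + 16 ≡ y (since 120·18 ≡ 1 mod 127). So every y has a preimage.
Hence T is bijective.
Since T is bijective, we compute T⁻¹(69): solve 120x + 16 ≡ 69 (mod 127), i.e. 120x ≡ 53 (mod 127).
Multiplying by 120⁻¹ = 18 gives x ≡ 18·53 = 954 = 7·127 + 65 ≡ 65 (mod 127).
Check: T(65) = 120·65 + 16 = 7816 = 61·127 + 69 ≡ 69 (mod 127).

65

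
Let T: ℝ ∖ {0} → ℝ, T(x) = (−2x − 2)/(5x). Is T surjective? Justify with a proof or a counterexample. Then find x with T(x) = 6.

If T(x) = −2/5, cross-multiplying gives 5(−2x − 2) = −2(5x), which simplifies to −10 = 0 — false.  So −2/5 has no preimage and T is not surjective.
Solving T(x) = 6: cross-multiplying gives −2x − 2 = 6(5x), which rearranges to −32x = 2, so x = −1/16.

-1/16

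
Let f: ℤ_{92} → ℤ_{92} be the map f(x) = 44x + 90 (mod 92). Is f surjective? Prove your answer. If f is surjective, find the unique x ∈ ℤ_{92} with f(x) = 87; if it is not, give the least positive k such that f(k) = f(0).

By definition, surjectivity means every element of the codomain has a preimage under f.
Since gcd(44, 92) = 4, we have 44x ≡ 0 (mod 4) for all x, so f(x) ≡ 2 (mod 4).
But 0 ≢ 2 (mod 4), so 0 ∈ ℤ_{92} has no preimage. Thus f is not surjective.
Since f is not surjective, we find the least positive k with f(k) = f(0): this means 44k ≡ 0 (mod 92), i.e. 92 ∣ 44k. Since gcd(44, 92) = 4, dividing through by 4 this holds exactly when 23 ∣ 11k, and as gcd(11, 23) = 1, exactly when 23 ∣ k.
The smallest positive such k is 23.

23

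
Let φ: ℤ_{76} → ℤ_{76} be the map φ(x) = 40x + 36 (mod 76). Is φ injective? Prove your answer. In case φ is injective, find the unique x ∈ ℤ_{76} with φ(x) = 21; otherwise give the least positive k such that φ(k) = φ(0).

19

We have gcd(40, 76) = 4 > 1. Taking u = 0 and v = 19: φ(0) = 36 and φ(19) = 40·19 + 36 = 796 ≡ 36 (mod 76).
So φ(0) = φ(19) while 0 ≠ 19, therefore φ is not injective.
Since φ is not injective, we find the least positive k with φ(k) = φ(0): this means 40k ≡ 0 (mod 76), i.e. 76 ∣ 40k. Since gcd(40, 76) = 4, dividing through by 4 this holds exactly when 19 ∣ 10k, and as gcd(10, 19) = 1, exactly when 19 ∣ k.
The smallest positive such k is 19.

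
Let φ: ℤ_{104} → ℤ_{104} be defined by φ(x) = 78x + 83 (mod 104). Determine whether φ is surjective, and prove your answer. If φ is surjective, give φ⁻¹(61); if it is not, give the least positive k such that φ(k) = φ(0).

Since gcd(78, 104) = 26, we have 78x ≡ 0 (mod 26) for all x, so φ(x) ≡ 5 (mod 26).
But 0 ≢ 5 (mod 26), so 0 ∈ ℤ_{104} has no preimage. Therefore φ is not surjective.
Since φ is not surjective, we find the least positive k with φ(k) = φ(0): this means 78k ≡ 0 (mod 104), i.e. 104 ∣ 78k. Since gcd(78, 104) = 26, dividing through by 26 this holds exactly when 4 ∣ 3k, and as gcd(3, 4) = 1, exactly when 4 ∣ k.
The smallest positive such k is 4.

4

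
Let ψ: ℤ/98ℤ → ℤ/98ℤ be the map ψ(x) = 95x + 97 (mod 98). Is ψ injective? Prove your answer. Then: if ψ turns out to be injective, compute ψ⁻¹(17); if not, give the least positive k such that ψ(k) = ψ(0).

92

Recall: ψ is injective when ψ(s) = ψ(t) forces s = t.
If ψ(s) = ψ(t), then 95s ≡ 95t (mod 98). Because gcd(95, 98) = 1, we may cancel 95 to get s ≡ t (mod 98).
Therefore ψ is injective.
We now compute 95⁻¹ mod 98 explicitly. Euclid's algorithm: 98 = 1·95 + 3, 95 = 31·3 + 2, 3 = 1·2 + 1; back-substituting gives 1 = 65·95 − 63·98, so 95⁻¹ ≡ 65 (mod 98).
Since ψ is injective, we find ψ⁻¹(17): we need 95x ≡ 17 − 97 ≡ 18 (mod 98). Using 95⁻¹ = 65: x ≡ 65·18 = 1170 = 11·98 + 92, so x = 92.
Check: ψ(92) = 95·92 + 97 = 8837 = 90·98 + 17 ≡ 17 (mod 98).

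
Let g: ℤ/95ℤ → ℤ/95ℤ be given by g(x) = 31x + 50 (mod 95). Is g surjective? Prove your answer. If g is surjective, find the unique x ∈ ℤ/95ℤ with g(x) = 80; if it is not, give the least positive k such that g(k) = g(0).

50

Recall: surjectivity means every element of the codomain has a preimage under g.
Since gcd(31, 95) = 1, 31 is invertible modulo 95. Euclid's algorithm: 95 = 3·31 + 2, 31 = 15·2 + 1; back-substituting gives 1 = 46·31 − 15·95, so 31⁻¹ ≡ 46 (mod 95).
For any y ∈ ℤ/95ℤ, x = 46(y − 50) mod 95 satisfies g(x) = 31·46(y − 50) + 50 ≡ y (since 31·46 ≡ 1 mod 95). So every y has a preimage.
Hence g is surjective.
Since g is surjective, we find g⁻¹(80): we need 31x ≡ 80 − 50 ≡ 30 (mod 95). Using 31⁻¹ = 46: x ≡ 46·30 = 1380 = 14·95 + 50, so x = 50.
Check: g(50) = 31·50 + 50 = 1600 = 16·95 + 80 ≡ 80 (mod 95).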